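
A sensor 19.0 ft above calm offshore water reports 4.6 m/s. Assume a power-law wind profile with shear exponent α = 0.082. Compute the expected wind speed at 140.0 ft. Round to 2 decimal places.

Power-law profile: V₂ = V₁ · (z₂/z₁)^α
V₂ = 4.6 × (140.0/19.0)^0.082 = 4.6 × (7.3684)^0.082
    = 4.6 × 1.1779 = 5.4185 m/s

5.42 m/s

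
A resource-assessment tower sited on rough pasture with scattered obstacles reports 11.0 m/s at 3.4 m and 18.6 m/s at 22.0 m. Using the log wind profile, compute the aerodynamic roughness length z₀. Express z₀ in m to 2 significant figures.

z₀ ≈ 0.23 m

Log law: V(z) ∝ ln(z/z₀). With r = V₁/V₂ = 11.0/18.6 = 0.59140,
r · ln(z₂/z₀) = ln(z₁/z₀) ⇒ ln z₀ = (ln z₁ − r·ln z₂)/(1 − r)
ln z₀ = (1.22378 − 0.59140×3.09104) / 0.40860 = -1.4788
z₀ = exp(-1.4788) = 0.2279 m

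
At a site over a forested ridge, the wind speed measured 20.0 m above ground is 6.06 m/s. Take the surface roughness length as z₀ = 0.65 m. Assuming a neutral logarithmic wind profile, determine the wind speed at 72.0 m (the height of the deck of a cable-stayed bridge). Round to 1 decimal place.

Log law: V(z) ∝ ln(z/z₀), so V₂/V₁ = ln(z₂/z₀) / ln(z₁/z₀).
ln(72.0/0.65) = 4.7074, ln(20.0/0.65) = 3.4265
V₂ = 6.06 × 4.7074/3.4265 = 6.06 × 1.3738 = 8.3254 m/s

8.3 m/s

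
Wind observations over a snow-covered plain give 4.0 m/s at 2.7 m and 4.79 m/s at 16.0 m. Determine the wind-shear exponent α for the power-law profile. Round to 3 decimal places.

Power law: V₂/V₁ = (z₂/z₁)^α ⇒ α = ln(V₂/V₁) / ln(z₂/z₁)
α = ln(4.79/4.0) / ln(16.0/2.7) = ln(1.1975) / ln(5.9259)
  = 0.18024 / 1.77934 = 0.10129

α ≈ 0.101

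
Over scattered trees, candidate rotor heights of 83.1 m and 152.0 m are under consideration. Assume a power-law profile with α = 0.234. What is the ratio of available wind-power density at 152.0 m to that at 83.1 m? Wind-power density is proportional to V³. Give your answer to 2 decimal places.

Speed ratio: V_B/V_A = (z_B/z_A)^α = (152.0/83.1)^0.234 = (1.8291)^0.234 = 1.15177
Power-density ratio: P_B/P_A = (V_B/V_A)³ = (1.15177)³ = 1.52790

1.53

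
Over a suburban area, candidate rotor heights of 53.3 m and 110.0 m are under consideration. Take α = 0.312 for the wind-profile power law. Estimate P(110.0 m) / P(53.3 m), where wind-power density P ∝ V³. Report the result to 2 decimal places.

Speed ratio: V_B/V_A = (z_B/z_A)^α = (110.0/53.3)^0.312 = (2.0638)^0.312 = 1.25365
Power-density ratio: P_B/P_A = (V_B/V_A)³ = (1.25365)³ = 1.97028

1.97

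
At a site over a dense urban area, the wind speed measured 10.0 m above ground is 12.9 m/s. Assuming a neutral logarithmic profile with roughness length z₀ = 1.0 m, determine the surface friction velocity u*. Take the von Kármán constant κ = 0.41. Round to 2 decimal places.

Log law: V(z) = (u*/κ) · ln(z/z₀) ⇒ u* = κ · V / ln(z/z₀)
u* = 0.41 × 12.9 / ln(10.0/1.0) = 0.41 × 12.9 / 2.3026
   = 5.2890 / 2.3026 = 2.2970 m/s

u* ≈ 2.30 m/s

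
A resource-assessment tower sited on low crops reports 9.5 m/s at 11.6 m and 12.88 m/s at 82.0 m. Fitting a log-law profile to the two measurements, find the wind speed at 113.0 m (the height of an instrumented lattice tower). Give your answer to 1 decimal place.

13.4 m/s

Log law: V ∝ ln(z/z₀). From the pair, with r = V₁/V₂ = 0.73758,
ln z₀ = (ln z₁ − r·ln z₂)/(1 − r) = (2.4510 − 0.73758×4.4067)/0.26242 = -3.0458 → z₀ = 0.04756 m
V₃ = V₁ · ln(z₃/z₀)/ln(z₁/z₀) = 9.5 × 7.7732/5.4968 = 13.4342 m/s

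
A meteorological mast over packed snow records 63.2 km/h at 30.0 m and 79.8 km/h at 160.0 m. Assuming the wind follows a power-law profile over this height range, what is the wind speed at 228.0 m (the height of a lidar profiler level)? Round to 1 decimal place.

83.8 km/h

First find α: α = ln(V₂/V₁)/ln(z₂/z₁) = ln(79.8/63.2)/ln(160.0/30.0) = 0.23322/1.67398 = 0.1393
Extrapolate from 160.0 m to 228.0 m: V₃ = 79.8 × (228.0/160.0)^0.1393 = 79.8 × 1.0506 = 83.8364 km/h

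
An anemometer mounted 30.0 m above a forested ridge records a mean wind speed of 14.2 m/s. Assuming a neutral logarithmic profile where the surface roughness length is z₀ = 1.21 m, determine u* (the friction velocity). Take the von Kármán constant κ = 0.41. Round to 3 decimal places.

Log law: V(z) = (u*/κ) · ln(z/z₀) ⇒ u* = κ · V / ln(z/z₀)
u* = 0.41 × 14.2 / ln(30.0/1.21) = 0.41 × 14.2 / 3.2106
   = 5.8220 / 3.2106 = 1.8134 m/s

u* ≈ 1.813 m/s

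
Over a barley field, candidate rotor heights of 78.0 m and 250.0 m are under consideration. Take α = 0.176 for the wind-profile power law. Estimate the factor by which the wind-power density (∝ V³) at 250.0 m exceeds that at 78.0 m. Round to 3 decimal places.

Speed ratio: V_B/V_A = (z_B/z_A)^α = (250.0/78.0)^0.176 = (3.2051)^0.176 = 1.22752
Power-density ratio: P_B/P_A = (V_B/V_A)³ = (1.22752)³ = 1.84964

1.850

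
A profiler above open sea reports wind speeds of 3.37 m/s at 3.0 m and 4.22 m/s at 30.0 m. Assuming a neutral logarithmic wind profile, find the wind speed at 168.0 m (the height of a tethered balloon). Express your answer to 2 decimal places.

Log law: V ∝ ln(z/z₀). From the pair, with r = V₁/V₂ = 0.79858,
ln z₀ = (ln z₁ − r·ln z₂)/(1 − r) = (1.0986 − 0.79858×3.4012)/0.20142 = -8.0305 → z₀ = 0.0003254 m
V₃ = V₁ · ln(z₃/z₀)/ln(z₁/z₀) = 3.37 × 13.1544/9.1291 = 4.8560 m/s

4.86 m/s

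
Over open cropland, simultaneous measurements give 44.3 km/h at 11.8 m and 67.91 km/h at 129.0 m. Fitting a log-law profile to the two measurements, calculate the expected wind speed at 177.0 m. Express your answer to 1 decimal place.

Log law: V ∝ ln(z/z₀). From the pair, with r = V₁/V₂ = 0.65233,
ln z₀ = (ln z₁ − r·ln z₂)/(1 − r) = (2.4681 − 0.65233×4.8598)/0.34767 = -2.0195 → z₀ = 0.1327 m
V₃ = V₁ · ln(z₃/z₀)/ln(z₁/z₀) = 44.3 × 7.1957/4.4876 = 71.0328 km/h

71.0 km/h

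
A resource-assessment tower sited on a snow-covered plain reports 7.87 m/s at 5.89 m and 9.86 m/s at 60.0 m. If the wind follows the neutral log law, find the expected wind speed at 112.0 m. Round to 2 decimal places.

Log law: V ∝ ln(z/z₀). From the pair, with r = V₁/V₂ = 0.79817,
ln z₀ = (ln z₁ − r·ln z₂)/(1 − r) = (1.7733 − 0.79817×4.0943)/0.20183 = -7.4061 → z₀ = 0.0006075 m
V₃ = V₁ · ln(z₃/z₀)/ln(z₁/z₀) = 7.87 × 12.1246/9.1794 = 10.3951 m/s

10.40 m/s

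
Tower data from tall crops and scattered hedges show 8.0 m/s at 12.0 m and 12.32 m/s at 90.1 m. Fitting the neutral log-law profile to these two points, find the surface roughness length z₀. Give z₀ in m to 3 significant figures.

z₀ ≈ 0.287 m

Log law: V(z) ∝ ln(z/z₀). With r = V₁/V₂ = 8.0/12.32 = 0.64935,
r · ln(z₂/z₀) = ln(z₁/z₀) ⇒ ln z₀ = (ln z₁ − r·ln z₂)/(1 − r)
ln z₀ = (2.48491 − 0.64935×4.50092) / 0.35065 = -1.2485
z₀ = exp(-1.2485) = 0.2869 m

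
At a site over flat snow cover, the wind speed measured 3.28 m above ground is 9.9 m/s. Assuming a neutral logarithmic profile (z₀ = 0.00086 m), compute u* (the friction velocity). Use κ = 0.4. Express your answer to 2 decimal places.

Log law: V(z) = (u*/κ) · ln(z/z₀) ⇒ u* = κ · V / ln(z/z₀)
u* = 0.4 × 9.9 / ln(3.28/0.00086) = 0.4 × 9.9 / 8.2464
   = 3.9600 / 8.2464 = 0.4802 m/s

u* ≈ 0.48 m/s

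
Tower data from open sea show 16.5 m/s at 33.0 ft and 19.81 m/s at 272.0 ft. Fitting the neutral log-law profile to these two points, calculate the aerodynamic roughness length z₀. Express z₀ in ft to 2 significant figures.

z₀ ≈ 0.00090 ft

Log law: V(z) ∝ ln(z/z₀). With r = V₁/V₂ = 16.5/19.81 = 0.83291,
r · ln(z₂/z₀) = ln(z₁/z₀) ⇒ ln z₀ = (ln z₁ − r·ln z₂)/(1 − r)
ln z₀ = (3.49651 − 0.83291×5.60580) / 0.16709 = -7.0181
z₀ = exp(-7.0181) = 0.0008955 ft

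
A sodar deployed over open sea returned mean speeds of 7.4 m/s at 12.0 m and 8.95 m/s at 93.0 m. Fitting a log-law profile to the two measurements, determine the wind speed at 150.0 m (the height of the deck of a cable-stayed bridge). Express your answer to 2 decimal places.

9.31 m/s

Log law: V ∝ ln(z/z₀). From the pair, with r = V₁/V₂ = 0.82682,
ln z₀ = (ln z₁ − r·ln z₂)/(1 − r) = (2.4849 − 0.82682×4.5326)/0.17318 = -7.2912 → z₀ = 0.0006815 m
V₃ = V₁ · ln(z₃/z₀)/ln(z₁/z₀) = 7.4 × 12.3018/9.7761 = 9.3118 m/s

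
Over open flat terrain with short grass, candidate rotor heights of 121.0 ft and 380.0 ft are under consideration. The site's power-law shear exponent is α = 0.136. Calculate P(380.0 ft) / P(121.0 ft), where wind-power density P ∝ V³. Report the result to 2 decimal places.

Speed ratio: V_B/V_A = (z_B/z_A)^α = (380.0/121.0)^0.136 = (3.1405)^0.136 = 1.16840
Power-density ratio: P_B/P_A = (V_B/V_A)³ = (1.16840)³ = 1.59505

1.60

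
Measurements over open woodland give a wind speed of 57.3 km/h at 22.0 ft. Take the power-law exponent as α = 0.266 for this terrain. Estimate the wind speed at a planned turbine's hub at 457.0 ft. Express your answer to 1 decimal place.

128.4 km/h

Power-law profile: V₂ = V₁ · (z₂/z₁)^α
V₂ = 57.3 × (457.0/22.0)^0.266 = 57.3 × (20.7727)^0.266
    = 57.3 × 2.2411 = 128.4127 km/h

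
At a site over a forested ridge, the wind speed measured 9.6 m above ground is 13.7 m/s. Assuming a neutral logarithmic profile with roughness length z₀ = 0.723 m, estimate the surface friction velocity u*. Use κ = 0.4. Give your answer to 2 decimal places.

Log law: V(z) = (u*/κ) · ln(z/z₀) ⇒ u* = κ · V / ln(z/z₀)
u* = 0.4 × 13.7 / ln(9.6/0.723) = 0.4 × 13.7 / 2.5861
   = 5.4800 / 2.5861 = 2.1190 m/s

u* ≈ 2.12 m/s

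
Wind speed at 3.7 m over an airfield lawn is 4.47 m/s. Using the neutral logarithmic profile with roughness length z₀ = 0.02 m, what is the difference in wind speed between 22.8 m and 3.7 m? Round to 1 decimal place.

1.6 m/s

Log law: V₂ = V₁ · ln(z₂/z₀)/ln(z₁/z₀) = 4.47 × 7.0388/5.2204 = 6.0271 m/s
ΔV = 6.0271 − 4.47 = 1.5571 m/s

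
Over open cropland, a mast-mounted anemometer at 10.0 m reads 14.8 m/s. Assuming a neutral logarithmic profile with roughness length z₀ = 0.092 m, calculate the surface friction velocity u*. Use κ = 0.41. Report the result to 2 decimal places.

Log law: V(z) = (u*/κ) · ln(z/z₀) ⇒ u* = κ · V / ln(z/z₀)
u* = 0.41 × 14.8 / ln(10.0/0.092) = 0.41 × 14.8 / 4.6886
   = 6.0680 / 4.6886 = 1.2942 m/s

u* ≈ 1.29 m/s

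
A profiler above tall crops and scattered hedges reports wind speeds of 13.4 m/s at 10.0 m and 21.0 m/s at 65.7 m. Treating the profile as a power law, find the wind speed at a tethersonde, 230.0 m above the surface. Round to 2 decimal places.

28.32 m/s

First find α: α = ln(V₂/V₁)/ln(z₂/z₁) = ln(21.0/13.4)/ln(65.7/10.0) = 0.44927/1.88251 = 0.2387
Extrapolate from 65.7 m to 230.0 m: V₃ = 21.0 × (230.0/65.7)^0.2387 = 21.0 × 1.3485 = 28.3195 m/s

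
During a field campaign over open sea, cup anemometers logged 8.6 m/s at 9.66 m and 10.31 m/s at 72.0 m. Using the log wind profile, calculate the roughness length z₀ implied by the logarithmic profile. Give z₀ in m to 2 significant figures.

Log law: V(z) ∝ ln(z/z₀). With r = V₁/V₂ = 8.6/10.31 = 0.83414,
r · ln(z₂/z₀) = ln(z₁/z₀) ⇒ ln z₀ = (ln z₁ − r·ln z₂)/(1 − r)
ln z₀ = (2.26799 − 0.83414×4.27667) / 0.16586 = -7.8341
z₀ = exp(-7.8341) = 0.0003960 m

z₀ ≈ 0.00040 m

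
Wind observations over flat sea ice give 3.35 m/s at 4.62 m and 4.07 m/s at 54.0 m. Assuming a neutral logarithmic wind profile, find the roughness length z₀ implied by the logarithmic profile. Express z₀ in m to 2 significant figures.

z₀ ≈ 0.000050 m

Log law: V(z) ∝ ln(z/z₀). With r = V₁/V₂ = 3.35/4.07 = 0.82310,
r · ln(z₂/z₀) = ln(z₁/z₀) ⇒ ln z₀ = (ln z₁ − r·ln z₂)/(1 − r)
ln z₀ = (1.53039 − 0.82310×3.98898) / 0.17690 = -9.9089
z₀ = exp(-9.9089) = 0.00004973 m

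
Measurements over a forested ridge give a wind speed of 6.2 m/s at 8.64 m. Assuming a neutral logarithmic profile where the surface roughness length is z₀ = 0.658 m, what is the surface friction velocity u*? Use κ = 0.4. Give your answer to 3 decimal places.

u* ≈ 0.963 m/s

Log law: V(z) = (u*/κ) · ln(z/z₀) ⇒ u* = κ · V / ln(z/z₀)
u* = 0.4 × 6.2 / ln(8.64/0.658) = 0.4 × 6.2 / 2.5750
   = 2.4800 / 2.5750 = 0.9631 m/s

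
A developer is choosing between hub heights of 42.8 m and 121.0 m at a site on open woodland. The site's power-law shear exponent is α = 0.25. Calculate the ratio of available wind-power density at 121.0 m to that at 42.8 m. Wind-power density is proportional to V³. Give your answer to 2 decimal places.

2.18

Speed ratio: V_B/V_A = (z_B/z_A)^α = (121.0/42.8)^0.25 = (2.8271)^0.25 = 1.29669
Power-density ratio: P_B/P_A = (V_B/V_A)³ = (1.29669)³ = 2.18025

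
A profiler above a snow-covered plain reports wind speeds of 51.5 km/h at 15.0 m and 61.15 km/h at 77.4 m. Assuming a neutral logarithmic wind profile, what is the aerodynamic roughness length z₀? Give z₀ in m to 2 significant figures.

Log law: V(z) ∝ ln(z/z₀). With r = V₁/V₂ = 51.5/61.15 = 0.84219,
r · ln(z₂/z₀) = ln(z₁/z₀) ⇒ ln z₀ = (ln z₁ − r·ln z₂)/(1 − r)
ln z₀ = (2.70805 − 0.84219×4.34899) / 0.15781 = -6.0493
z₀ = exp(-6.0493) = 0.002360 m

z₀ ≈ 0.0024 m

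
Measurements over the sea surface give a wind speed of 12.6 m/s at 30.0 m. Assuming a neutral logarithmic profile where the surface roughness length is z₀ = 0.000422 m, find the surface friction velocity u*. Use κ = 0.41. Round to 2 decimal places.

Log law: V(z) = (u*/κ) · ln(z/z₀) ⇒ u* = κ · V / ln(z/z₀)
u* = 0.41 × 12.6 / ln(30.0/0.000422) = 0.41 × 12.6 / 11.1717
   = 5.1660 / 11.1717 = 0.4624 m/s

u* ≈ 0.46 m/s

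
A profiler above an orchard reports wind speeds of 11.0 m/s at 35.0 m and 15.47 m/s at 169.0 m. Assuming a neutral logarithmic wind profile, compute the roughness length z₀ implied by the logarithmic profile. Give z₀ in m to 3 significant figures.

Log law: V(z) ∝ ln(z/z₀). With r = V₁/V₂ = 11.0/15.47 = 0.71105,
r · ln(z₂/z₀) = ln(z₁/z₀) ⇒ ln z₀ = (ln z₁ − r·ln z₂)/(1 − r)
ln z₀ = (3.55535 − 0.71105×5.12990) / 0.28895 = -0.3194
z₀ = exp(-0.3194) = 0.7266 m

z₀ ≈ 0.727 m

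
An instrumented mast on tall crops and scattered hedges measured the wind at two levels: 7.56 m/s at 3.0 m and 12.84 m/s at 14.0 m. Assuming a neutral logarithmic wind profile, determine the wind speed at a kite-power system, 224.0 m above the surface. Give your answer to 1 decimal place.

Log law: V ∝ ln(z/z₀). From the pair, with r = V₁/V₂ = 0.58879,
ln z₀ = (ln z₁ − r·ln z₂)/(1 − r) = (1.0986 − 0.58879×2.6391)/0.41121 = -1.1070 → z₀ = 0.3305 m
V₃ = V₁ · ln(z₃/z₀)/ln(z₁/z₀) = 7.56 × 6.5187/2.2056 = 22.3433 m/s

22.3 m/s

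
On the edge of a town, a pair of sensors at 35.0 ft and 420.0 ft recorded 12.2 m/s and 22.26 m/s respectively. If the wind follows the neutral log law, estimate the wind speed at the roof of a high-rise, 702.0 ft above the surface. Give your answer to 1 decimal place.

Log law: V ∝ ln(z/z₀). From the pair, with r = V₁/V₂ = 0.54807,
ln z₀ = (ln z₁ − r·ln z₂)/(1 − r) = (3.5553 − 0.54807×6.0403)/0.45193 = 0.5418 → z₀ = 1.719 ft
V₃ = V₁ · ln(z₃/z₀)/ln(z₁/z₀) = 12.2 × 6.0121/3.0135 = 24.3396 m/s

24.3 m/s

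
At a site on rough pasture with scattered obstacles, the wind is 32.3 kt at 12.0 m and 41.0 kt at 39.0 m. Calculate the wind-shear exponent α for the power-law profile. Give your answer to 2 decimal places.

Power law: V₂/V₁ = (z₂/z₁)^α ⇒ α = ln(V₂/V₁) / ln(z₂/z₁)
α = ln(41.0/32.3) / ln(39.0/12.0) = ln(1.2693) / ln(3.2500)
  = 0.23850 / 1.17865 = 0.20235

α ≈ 0.20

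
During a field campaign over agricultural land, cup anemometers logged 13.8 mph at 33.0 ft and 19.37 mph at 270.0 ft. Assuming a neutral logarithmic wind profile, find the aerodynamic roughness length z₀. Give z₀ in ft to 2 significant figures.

Log law: V(z) ∝ ln(z/z₀). With r = V₁/V₂ = 13.8/19.37 = 0.71244,
r · ln(z₂/z₀) = ln(z₁/z₀) ⇒ ln z₀ = (ln z₁ − r·ln z₂)/(1 − r)
ln z₀ = (3.49651 − 0.71244×5.59842) / 0.28756 = -1.7111
z₀ = exp(-1.7111) = 0.1807 ft

z₀ ≈ 0.18 ft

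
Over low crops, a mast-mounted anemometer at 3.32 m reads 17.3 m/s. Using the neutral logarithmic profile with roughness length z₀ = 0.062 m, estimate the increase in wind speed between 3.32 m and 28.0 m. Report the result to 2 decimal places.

9.27 m/s

Log law: V₂ = V₁ · ln(z₂/z₀)/ln(z₁/z₀) = 17.3 × 6.1128/3.9806 = 26.5669 m/s
ΔV = 26.5669 − 17.3 = 9.2669 m/s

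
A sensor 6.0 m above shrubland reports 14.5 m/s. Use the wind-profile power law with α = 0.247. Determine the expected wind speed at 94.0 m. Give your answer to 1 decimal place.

28.6 m/s

Power-law profile: V₂ = V₁ · (z₂/z₁)^α
V₂ = 14.5 × (94.0/6.0)^0.247 = 14.5 × (15.6667)^0.247
    = 14.5 × 1.9731 = 28.6106 m/s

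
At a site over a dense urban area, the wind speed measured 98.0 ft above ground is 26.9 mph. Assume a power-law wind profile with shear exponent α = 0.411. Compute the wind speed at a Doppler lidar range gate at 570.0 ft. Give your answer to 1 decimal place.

55.5 mph

Power-law profile: V₂ = V₁ · (z₂/z₁)^α
V₂ = 26.9 × (570.0/98.0)^0.411 = 26.9 × (5.8163)^0.411
    = 26.9 × 2.0619 = 55.4655 mph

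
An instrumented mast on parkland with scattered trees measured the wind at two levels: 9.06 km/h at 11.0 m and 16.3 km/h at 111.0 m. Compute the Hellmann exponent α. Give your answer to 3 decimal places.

α ≈ 0.254

Power law: V₂/V₁ = (z₂/z₁)^α ⇒ α = ln(V₂/V₁) / ln(z₂/z₁)
α = ln(16.3/9.06) / ln(111.0/11.0) = ln(1.7991) / ln(10.0909)
  = 0.58730 / 2.31163 = 0.25406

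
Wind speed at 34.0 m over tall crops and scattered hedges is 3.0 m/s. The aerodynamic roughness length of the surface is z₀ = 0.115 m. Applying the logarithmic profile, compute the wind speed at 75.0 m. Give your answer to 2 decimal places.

3.42 m/s

Log law: V(z) ∝ ln(z/z₀), so V₂/V₁ = ln(z₂/z₀) / ln(z₁/z₀).
ln(75.0/0.115) = 6.4803, ln(34.0/0.115) = 5.6892
V₂ = 3.0 × 6.4803/5.6892 = 3.0 × 1.1391 = 3.4172 m/s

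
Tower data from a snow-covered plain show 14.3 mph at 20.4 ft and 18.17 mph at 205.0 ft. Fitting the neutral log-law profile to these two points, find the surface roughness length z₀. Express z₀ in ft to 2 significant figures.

Log law: V(z) ∝ ln(z/z₀). With r = V₁/V₂ = 14.3/18.17 = 0.78701,
r · ln(z₂/z₀) = ln(z₁/z₀) ⇒ ln z₀ = (ln z₁ − r·ln z₂)/(1 − r)
ln z₀ = (3.01553 − 0.78701×5.32301) / 0.21299 = -5.5108
z₀ = exp(-5.5108) = 0.004043 ft

z₀ ≈ 0.0040 ft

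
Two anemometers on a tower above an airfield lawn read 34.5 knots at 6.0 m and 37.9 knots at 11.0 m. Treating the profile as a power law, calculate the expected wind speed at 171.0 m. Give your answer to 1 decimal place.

First find α: α = ln(V₂/V₁)/ln(z₂/z₁) = ln(37.9/34.5)/ln(11.0/6.0) = 0.09399/0.60614 = 0.1551
Extrapolate from 11.0 m to 171.0 m: V₃ = 37.9 × (171.0/11.0)^0.1551 = 37.9 × 1.5303 = 57.9986 knots

58.0 knots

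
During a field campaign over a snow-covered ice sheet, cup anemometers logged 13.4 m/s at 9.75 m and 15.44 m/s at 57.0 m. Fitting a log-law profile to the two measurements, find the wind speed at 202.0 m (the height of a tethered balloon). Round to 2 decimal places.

Log law: V ∝ ln(z/z₀). From the pair, with r = V₁/V₂ = 0.86788,
ln z₀ = (ln z₁ − r·ln z₂)/(1 − r) = (2.2773 − 0.86788×4.0431)/0.13212 = -9.3215 → z₀ = 0.00008948 m
V₃ = V₁ · ln(z₃/z₀)/ln(z₁/z₀) = 13.4 × 14.6298/11.5988 = 16.9017 m/s

16.90 m/s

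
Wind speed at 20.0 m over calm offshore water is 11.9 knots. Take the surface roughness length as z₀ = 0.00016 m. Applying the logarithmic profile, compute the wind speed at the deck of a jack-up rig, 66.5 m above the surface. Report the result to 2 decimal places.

Log law: V(z) ∝ ln(z/z₀), so V₂/V₁ = ln(z₂/z₀) / ln(z₁/z₀).
ln(66.5/0.00016) = 12.9375, ln(20.0/0.00016) = 11.7361
V₂ = 11.9 × 12.9375/11.7361 = 11.9 × 1.1024 = 13.1183 knots

13.12 knots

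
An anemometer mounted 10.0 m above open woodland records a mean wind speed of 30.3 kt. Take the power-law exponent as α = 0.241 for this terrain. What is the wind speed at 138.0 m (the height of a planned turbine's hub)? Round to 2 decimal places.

57.04 kt

Power-law profile: V₂ = V₁ · (z₂/z₁)^α
V₂ = 30.3 × (138.0/10.0)^0.241 = 30.3 × (13.8000)^0.241
    = 30.3 × 1.8824 = 57.0366 kt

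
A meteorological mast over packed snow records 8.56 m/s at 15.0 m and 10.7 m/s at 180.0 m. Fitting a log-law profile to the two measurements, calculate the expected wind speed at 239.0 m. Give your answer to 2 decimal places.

10.94 m/s

Log law: V ∝ ln(z/z₀). From the pair, with r = V₁/V₂ = 0.80000,
ln z₀ = (ln z₁ − r·ln z₂)/(1 − r) = (2.7081 − 0.80000×5.1930)/0.20000 = -7.2316 → z₀ = 0.0007234 m
V₃ = V₁ · ln(z₃/z₀)/ln(z₁/z₀) = 8.56 × 12.7080/9.9396 = 10.9442 m/s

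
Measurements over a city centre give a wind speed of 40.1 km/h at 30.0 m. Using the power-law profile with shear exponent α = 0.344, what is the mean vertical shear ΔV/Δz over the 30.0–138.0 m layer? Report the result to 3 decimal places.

Power law: V₂ = V₁ · (z₂/z₁)^α = 40.1 × (4.6000)^0.344 = 67.7849 km/h
ΔV/Δz = (67.7849 − 40.1)/(138.0 − 30.0) = 27.6849/108.0000 = 0.25634 km/h/m

0.256 km/h/m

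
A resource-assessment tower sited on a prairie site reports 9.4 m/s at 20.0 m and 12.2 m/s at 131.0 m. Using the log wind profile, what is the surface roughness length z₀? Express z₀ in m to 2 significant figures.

Log law: V(z) ∝ ln(z/z₀). With r = V₁/V₂ = 9.4/12.2 = 0.77049,
r · ln(z₂/z₀) = ln(z₁/z₀) ⇒ ln z₀ = (ln z₁ − r·ln z₂)/(1 − r)
ln z₀ = (2.99573 − 0.77049×4.87520) / 0.22951 = -3.3139
z₀ = exp(-3.3139) = 0.03637 m

z₀ ≈ 0.036 m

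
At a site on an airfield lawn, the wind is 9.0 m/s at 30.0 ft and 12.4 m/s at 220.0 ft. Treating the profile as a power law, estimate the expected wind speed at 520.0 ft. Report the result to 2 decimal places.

First find α: α = ln(V₂/V₁)/ln(z₂/z₁) = ln(12.4/9.0)/ln(220.0/30.0) = 0.32047/1.99243 = 0.1608
Extrapolate from 220.0 ft to 520.0 ft: V₃ = 12.4 × (520.0/220.0)^0.1608 = 12.4 × 1.1484 = 14.2400 m/s

14.24 m/s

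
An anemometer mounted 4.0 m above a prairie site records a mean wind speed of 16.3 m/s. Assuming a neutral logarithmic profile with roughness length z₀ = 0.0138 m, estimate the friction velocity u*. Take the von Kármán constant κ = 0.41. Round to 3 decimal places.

Log law: V(z) = (u*/κ) · ln(z/z₀) ⇒ u* = κ · V / ln(z/z₀)
u* = 0.41 × 16.3 / ln(4.0/0.0138) = 0.41 × 16.3 / 5.6694
   = 6.6830 / 5.6694 = 1.1788 m/s

u* ≈ 1.179 m/s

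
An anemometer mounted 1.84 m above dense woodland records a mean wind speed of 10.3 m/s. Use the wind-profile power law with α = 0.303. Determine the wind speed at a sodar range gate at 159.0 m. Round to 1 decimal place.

Power-law profile: V₂ = V₁ · (z₂/z₁)^α
V₂ = 10.3 × (159.0/1.84)^0.303 = 10.3 × (86.4130)^0.303
    = 10.3 × 3.8617 = 39.7760 m/s

39.8 m/s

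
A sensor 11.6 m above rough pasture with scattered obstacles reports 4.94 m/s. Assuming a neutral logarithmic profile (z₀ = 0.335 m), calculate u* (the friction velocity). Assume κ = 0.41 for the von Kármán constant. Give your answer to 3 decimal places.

u* ≈ 0.571 m/s

Log law: V(z) = (u*/κ) · ln(z/z₀) ⇒ u* = κ · V / ln(z/z₀)
u* = 0.41 × 4.94 / ln(11.6/0.335) = 0.41 × 4.94 / 3.5446
   = 2.0254 / 3.5446 = 0.5714 m/s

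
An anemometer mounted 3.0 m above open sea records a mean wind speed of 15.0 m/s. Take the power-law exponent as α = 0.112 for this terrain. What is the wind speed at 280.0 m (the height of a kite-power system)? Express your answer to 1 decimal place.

24.9 m/s

Power-law profile: V₂ = V₁ · (z₂/z₁)^α
V₂ = 15.0 × (280.0/3.0)^0.112 = 15.0 × (93.3333)^0.112
    = 15.0 × 1.6621 = 24.9308 m/s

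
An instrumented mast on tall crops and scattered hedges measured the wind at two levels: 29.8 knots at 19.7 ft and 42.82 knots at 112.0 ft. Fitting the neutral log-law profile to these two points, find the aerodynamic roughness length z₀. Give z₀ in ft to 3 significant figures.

z₀ ≈ 0.369 ft

Log law: V(z) ∝ ln(z/z₀). With r = V₁/V₂ = 29.8/42.82 = 0.69594,
r · ln(z₂/z₀) = ln(z₁/z₀) ⇒ ln z₀ = (ln z₁ − r·ln z₂)/(1 − r)
ln z₀ = (2.98062 − 0.69594×4.71850) / 0.30406 = -0.9970
z₀ = exp(-0.9970) = 0.3690 ft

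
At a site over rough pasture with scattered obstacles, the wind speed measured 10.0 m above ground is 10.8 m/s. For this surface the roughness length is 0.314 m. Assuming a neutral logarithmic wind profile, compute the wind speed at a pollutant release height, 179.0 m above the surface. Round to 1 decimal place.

19.8 m/s

Log law: V(z) ∝ ln(z/z₀), so V₂/V₁ = ln(z₂/z₀) / ln(z₁/z₀).
ln(179.0/0.314) = 6.3457, ln(10.0/0.314) = 3.4609
V₂ = 10.8 × 6.3457/3.4609 = 10.8 × 1.8335 = 19.8021 m/s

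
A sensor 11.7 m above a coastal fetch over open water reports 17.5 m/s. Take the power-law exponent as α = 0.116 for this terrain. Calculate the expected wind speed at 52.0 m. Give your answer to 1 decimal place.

Power-law profile: V₂ = V₁ · (z₂/z₁)^α
V₂ = 17.5 × (52.0/11.7)^0.116 = 17.5 × (4.4444)^0.116
    = 17.5 × 1.1889 = 20.8058 m/s

20.8 m/s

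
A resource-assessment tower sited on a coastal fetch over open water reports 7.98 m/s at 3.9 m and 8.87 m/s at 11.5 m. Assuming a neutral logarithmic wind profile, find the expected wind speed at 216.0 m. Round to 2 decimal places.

11.28 m/s

Log law: V ∝ ln(z/z₀). From the pair, with r = V₁/V₂ = 0.89966,
ln z₀ = (ln z₁ − r·ln z₂)/(1 − r) = (1.3610 − 0.89966×2.4423)/0.10034 = -8.3349 → z₀ = 0.0002400 m
V₃ = V₁ · ln(z₃/z₀)/ln(z₁/z₀) = 7.98 × 13.7102/9.6959 = 11.2839 m/s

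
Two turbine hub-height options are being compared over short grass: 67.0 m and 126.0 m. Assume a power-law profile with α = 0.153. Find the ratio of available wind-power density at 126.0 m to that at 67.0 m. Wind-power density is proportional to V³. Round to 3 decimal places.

1.336

Speed ratio: V_B/V_A = (z_B/z_A)^α = (126.0/67.0)^0.153 = (1.8806)^0.153 = 1.10146
Power-density ratio: P_B/P_A = (V_B/V_A)³ = (1.10146)³ = 1.33629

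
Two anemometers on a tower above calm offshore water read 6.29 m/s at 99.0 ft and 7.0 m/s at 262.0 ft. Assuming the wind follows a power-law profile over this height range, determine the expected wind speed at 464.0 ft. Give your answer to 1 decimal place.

7.5 m/s

First find α: α = ln(V₂/V₁)/ln(z₂/z₁) = ln(7.0/6.29)/ln(262.0/99.0) = 0.10695/0.97322 = 0.1099
Extrapolate from 262.0 ft to 464.0 ft: V₃ = 7.0 × (464.0/262.0)^0.1099 = 7.0 × 1.0648 = 7.4538 m/s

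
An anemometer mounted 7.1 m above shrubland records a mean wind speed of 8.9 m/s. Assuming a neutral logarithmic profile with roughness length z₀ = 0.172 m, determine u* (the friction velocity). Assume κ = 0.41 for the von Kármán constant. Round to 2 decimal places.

Log law: V(z) = (u*/κ) · ln(z/z₀) ⇒ u* = κ · V / ln(z/z₀)
u* = 0.41 × 8.9 / ln(7.1/0.172) = 0.41 × 8.9 / 3.7204
   = 3.6490 / 3.7204 = 0.9808 m/s

u* ≈ 0.98 m/s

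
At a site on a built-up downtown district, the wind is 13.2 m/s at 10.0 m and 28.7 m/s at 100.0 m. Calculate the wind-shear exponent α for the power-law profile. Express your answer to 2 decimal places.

α ≈ 0.34

Power law: V₂/V₁ = (z₂/z₁)^α ⇒ α = ln(V₂/V₁) / ln(z₂/z₁)
α = ln(28.7/13.2) / ln(100.0/10.0) = ln(2.1742) / ln(10.0000)
  = 0.77668 / 2.30259 = 0.33731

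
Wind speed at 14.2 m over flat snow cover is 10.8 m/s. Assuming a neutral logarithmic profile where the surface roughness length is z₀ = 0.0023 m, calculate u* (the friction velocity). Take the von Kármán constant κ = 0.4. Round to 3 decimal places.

Log law: V(z) = (u*/κ) · ln(z/z₀) ⇒ u* = κ · V / ln(z/z₀)
u* = 0.4 × 10.8 / ln(14.2/0.0023) = 0.4 × 10.8 / 8.7281
   = 4.3200 / 8.7281 = 0.4950 m/s

u* ≈ 0.495 m/s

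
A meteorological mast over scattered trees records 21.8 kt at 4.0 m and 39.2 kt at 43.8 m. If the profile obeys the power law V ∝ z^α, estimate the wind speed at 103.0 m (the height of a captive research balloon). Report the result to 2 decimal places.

First find α: α = ln(V₂/V₁)/ln(z₂/z₁) = ln(39.2/21.8)/ln(43.8/4.0) = 0.58677/2.39334 = 0.2452
Extrapolate from 43.8 m to 103.0 m: V₃ = 39.2 × (103.0/43.8)^0.2452 = 39.2 × 1.2332 = 48.3428 kt

48.34 kt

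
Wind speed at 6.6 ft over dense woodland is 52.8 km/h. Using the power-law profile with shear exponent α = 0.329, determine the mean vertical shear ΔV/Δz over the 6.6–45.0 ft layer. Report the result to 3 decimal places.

Power law: V₂ = V₁ · (z₂/z₁)^α = 52.8 × (6.8182)^0.329 = 99.2912 km/h
ΔV/Δz = (99.2912 − 52.8)/(45.0 − 6.6) = 46.4912/38.4000 = 1.21071 km/h/ft

1.211 km/h/ft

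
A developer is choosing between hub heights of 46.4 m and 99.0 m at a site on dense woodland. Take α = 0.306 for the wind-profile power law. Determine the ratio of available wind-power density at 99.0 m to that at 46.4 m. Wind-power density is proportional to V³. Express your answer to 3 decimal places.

2.005

Speed ratio: V_B/V_A = (z_B/z_A)^α = (99.0/46.4)^0.306 = (2.1336)^0.306 = 1.26098
Power-density ratio: P_B/P_A = (V_B/V_A)³ = (1.26098)³ = 2.00507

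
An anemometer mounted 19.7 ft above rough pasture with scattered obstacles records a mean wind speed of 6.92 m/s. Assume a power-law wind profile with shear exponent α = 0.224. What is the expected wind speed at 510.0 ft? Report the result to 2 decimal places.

Power-law profile: V₂ = V₁ · (z₂/z₁)^α
V₂ = 6.92 × (510.0/19.7)^0.224 = 6.92 × (25.8883)^0.224
    = 6.92 × 2.0727 = 14.3430 m/s

14.34 m/s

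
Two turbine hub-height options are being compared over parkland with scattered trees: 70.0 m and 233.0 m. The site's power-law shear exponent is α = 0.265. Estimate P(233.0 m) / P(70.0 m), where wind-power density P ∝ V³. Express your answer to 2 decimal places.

2.60

Speed ratio: V_B/V_A = (z_B/z_A)^α = (233.0/70.0)^0.265 = (3.3286)^0.265 = 1.37530
Power-density ratio: P_B/P_A = (V_B/V_A)³ = (1.37530)³ = 2.60133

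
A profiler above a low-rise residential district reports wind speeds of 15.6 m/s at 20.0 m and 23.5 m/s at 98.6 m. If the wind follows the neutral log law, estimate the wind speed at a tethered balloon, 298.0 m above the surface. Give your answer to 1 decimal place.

29.0 m/s

Log law: V ∝ ln(z/z₀). From the pair, with r = V₁/V₂ = 0.66383,
ln z₀ = (ln z₁ − r·ln z₂)/(1 − r) = (2.9957 − 0.66383×4.5911)/0.33617 = -0.1546 → z₀ = 0.8568 m
V₃ = V₁ · ln(z₃/z₀)/ln(z₁/z₀) = 15.6 × 5.8517/3.1503 = 28.9769 m/s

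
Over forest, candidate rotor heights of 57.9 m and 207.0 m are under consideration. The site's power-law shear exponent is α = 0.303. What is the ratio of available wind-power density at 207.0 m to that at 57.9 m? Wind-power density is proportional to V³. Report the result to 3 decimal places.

Speed ratio: V_B/V_A = (z_B/z_A)^α = (207.0/57.9)^0.303 = (3.5751)^0.303 = 1.47112
Power-density ratio: P_B/P_A = (V_B/V_A)³ = (1.47112)³ = 3.18377

3.184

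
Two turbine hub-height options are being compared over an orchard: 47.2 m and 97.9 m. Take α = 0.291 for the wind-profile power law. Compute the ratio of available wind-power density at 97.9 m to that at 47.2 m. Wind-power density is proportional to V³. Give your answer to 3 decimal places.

1.891

Speed ratio: V_B/V_A = (z_B/z_A)^α = (97.9/47.2)^0.291 = (2.0742)^0.291 = 1.23652
Power-density ratio: P_B/P_A = (V_B/V_A)³ = (1.23652)³ = 1.89061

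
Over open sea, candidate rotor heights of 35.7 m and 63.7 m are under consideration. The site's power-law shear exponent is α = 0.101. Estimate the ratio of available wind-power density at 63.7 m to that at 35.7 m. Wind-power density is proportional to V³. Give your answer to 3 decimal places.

Speed ratio: V_B/V_A = (z_B/z_A)^α = (63.7/35.7)^0.101 = (1.7843)^0.101 = 1.06023
Power-density ratio: P_B/P_A = (V_B/V_A)³ = (1.06023)³ = 1.19178

1.192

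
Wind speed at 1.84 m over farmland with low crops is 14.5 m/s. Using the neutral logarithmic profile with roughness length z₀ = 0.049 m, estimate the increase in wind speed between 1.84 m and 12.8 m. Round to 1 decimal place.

7.8 m/s

Log law: V₂ = V₁ · ln(z₂/z₀)/ln(z₁/z₀) = 14.5 × 5.5654/3.6257 = 22.2572 m/s
ΔV = 22.2572 − 14.5 = 7.7572 m/s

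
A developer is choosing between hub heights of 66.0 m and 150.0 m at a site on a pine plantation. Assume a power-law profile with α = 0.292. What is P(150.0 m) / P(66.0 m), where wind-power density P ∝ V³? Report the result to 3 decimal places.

2.053

Speed ratio: V_B/V_A = (z_B/z_A)^α = (150.0/66.0)^0.292 = (2.2727)^0.292 = 1.27090
Power-density ratio: P_B/P_A = (V_B/V_A)³ = (1.27090)³ = 2.05275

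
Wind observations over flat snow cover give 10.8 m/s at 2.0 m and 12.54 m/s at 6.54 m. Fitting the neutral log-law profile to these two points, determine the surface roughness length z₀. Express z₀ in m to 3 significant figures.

Log law: V(z) ∝ ln(z/z₀). With r = V₁/V₂ = 10.8/12.54 = 0.86124,
r · ln(z₂/z₀) = ln(z₁/z₀) ⇒ ln z₀ = (ln z₁ − r·ln z₂)/(1 − r)
ln z₀ = (0.69315 − 0.86124×1.87794) / 0.13876 = -6.6607
z₀ = exp(-6.6607) = 0.001280 m

z₀ ≈ 0.00128 m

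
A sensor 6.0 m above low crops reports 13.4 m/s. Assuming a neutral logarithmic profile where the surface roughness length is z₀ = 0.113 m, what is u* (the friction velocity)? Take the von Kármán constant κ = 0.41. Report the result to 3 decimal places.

u* ≈ 1.383 m/s

Log law: V(z) = (u*/κ) · ln(z/z₀) ⇒ u* = κ · V / ln(z/z₀)
u* = 0.41 × 13.4 / ln(6.0/0.113) = 0.41 × 13.4 / 3.9721
   = 5.4940 / 3.9721 = 1.3831 m/s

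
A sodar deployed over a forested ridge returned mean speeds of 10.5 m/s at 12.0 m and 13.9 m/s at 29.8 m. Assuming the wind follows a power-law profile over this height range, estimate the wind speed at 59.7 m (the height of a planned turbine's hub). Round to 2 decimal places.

17.22 m/s

First find α: α = ln(V₂/V₁)/ln(z₂/z₁) = ln(13.9/10.5)/ln(29.8/12.0) = 0.28051/0.90960 = 0.3084
Extrapolate from 29.8 m to 59.7 m: V₃ = 13.9 × (59.7/29.8)^0.3084 = 13.9 × 1.2390 = 17.2216 m/s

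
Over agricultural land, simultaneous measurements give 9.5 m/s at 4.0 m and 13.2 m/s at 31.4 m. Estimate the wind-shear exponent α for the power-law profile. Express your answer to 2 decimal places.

Power law: V₂/V₁ = (z₂/z₁)^α ⇒ α = ln(V₂/V₁) / ln(z₂/z₁)
α = ln(13.2/9.5) / ln(31.4/4.0) = ln(1.3895) / ln(7.8500)
  = 0.32893 / 2.06051 = 0.15963

α ≈ 0.16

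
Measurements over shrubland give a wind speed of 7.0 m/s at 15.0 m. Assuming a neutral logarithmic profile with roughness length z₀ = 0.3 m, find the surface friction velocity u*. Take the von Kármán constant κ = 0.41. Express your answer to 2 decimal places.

Log law: V(z) = (u*/κ) · ln(z/z₀) ⇒ u* = κ · V / ln(z/z₀)
u* = 0.41 × 7.0 / ln(15.0/0.3) = 0.41 × 7.0 / 3.9120
   = 2.8700 / 3.9120 = 0.7336 m/s

u* ≈ 0.73 m/s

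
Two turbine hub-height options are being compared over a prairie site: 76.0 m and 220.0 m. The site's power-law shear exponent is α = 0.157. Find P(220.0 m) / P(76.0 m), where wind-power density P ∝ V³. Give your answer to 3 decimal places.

1.650

Speed ratio: V_B/V_A = (z_B/z_A)^α = (220.0/76.0)^0.157 = (2.8947)^0.157 = 1.18161
Power-density ratio: P_B/P_A = (V_B/V_A)³ = (1.18161)³ = 1.64975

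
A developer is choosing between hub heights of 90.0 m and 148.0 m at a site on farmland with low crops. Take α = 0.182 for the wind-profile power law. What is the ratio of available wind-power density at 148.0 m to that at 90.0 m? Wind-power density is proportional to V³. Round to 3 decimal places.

Speed ratio: V_B/V_A = (z_B/z_A)^α = (148.0/90.0)^0.182 = (1.6444)^0.182 = 1.09475
Power-density ratio: P_B/P_A = (V_B/V_A)³ = (1.09475)³ = 1.31204

1.312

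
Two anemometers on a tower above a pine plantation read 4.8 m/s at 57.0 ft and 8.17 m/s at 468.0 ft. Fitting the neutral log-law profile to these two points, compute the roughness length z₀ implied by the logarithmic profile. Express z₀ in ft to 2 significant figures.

Log law: V(z) ∝ ln(z/z₀). With r = V₁/V₂ = 4.8/8.17 = 0.58752,
r · ln(z₂/z₀) = ln(z₁/z₀) ⇒ ln z₀ = (ln z₁ − r·ln z₂)/(1 − r)
ln z₀ = (4.04305 − 0.58752×6.14847) / 0.41248 = 1.0442
z₀ = exp(1.0442) = 2.841 ft

z₀ ≈ 2.8 ft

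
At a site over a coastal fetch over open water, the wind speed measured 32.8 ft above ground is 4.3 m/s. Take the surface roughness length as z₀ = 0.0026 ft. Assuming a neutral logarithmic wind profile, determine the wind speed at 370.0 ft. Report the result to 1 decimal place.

5.4 m/s

Log law: V(z) ∝ ln(z/z₀), so V₂/V₁ = ln(z₂/z₀) / ln(z₁/z₀).
ln(370.0/0.0026) = 11.8657, ln(32.8/0.0026) = 9.4427
V₂ = 4.3 × 11.8657/9.4427 = 4.3 × 1.2566 = 5.4034 m/s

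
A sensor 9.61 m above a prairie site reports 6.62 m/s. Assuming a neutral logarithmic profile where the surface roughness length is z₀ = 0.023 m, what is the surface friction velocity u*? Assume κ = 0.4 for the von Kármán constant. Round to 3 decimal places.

u* ≈ 0.439 m/s

Log law: V(z) = (u*/κ) · ln(z/z₀) ⇒ u* = κ · V / ln(z/z₀)
u* = 0.4 × 6.62 / ln(9.61/0.023) = 0.4 × 6.62 / 6.0351
   = 2.6480 / 6.0351 = 0.4388 m/s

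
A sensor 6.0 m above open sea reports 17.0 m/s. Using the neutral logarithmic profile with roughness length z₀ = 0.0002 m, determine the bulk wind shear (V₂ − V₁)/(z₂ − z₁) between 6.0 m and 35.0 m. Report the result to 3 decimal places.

0.100 m/s/m

Log law: V₂ = V₁ · ln(z₂/z₀)/ln(z₁/z₀) = 17.0 × 12.0725/10.3090 = 19.9082 m/s
ΔV/Δz = (19.9082 − 17.0)/(35.0 − 6.0) = 2.9082/29.0000 = 0.10028 m/s/m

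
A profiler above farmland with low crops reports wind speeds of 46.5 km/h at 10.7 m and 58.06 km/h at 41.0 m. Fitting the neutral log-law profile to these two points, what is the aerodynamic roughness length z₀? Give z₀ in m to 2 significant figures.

z₀ ≈ 0.048 m

Log law: V(z) ∝ ln(z/z₀). With r = V₁/V₂ = 46.5/58.06 = 0.80090,
r · ln(z₂/z₀) = ln(z₁/z₀) ⇒ ln z₀ = (ln z₁ − r·ln z₂)/(1 − r)
ln z₀ = (2.37024 − 0.80090×3.71357) / 0.19910 = -3.0333
z₀ = exp(-3.0333) = 0.04816 m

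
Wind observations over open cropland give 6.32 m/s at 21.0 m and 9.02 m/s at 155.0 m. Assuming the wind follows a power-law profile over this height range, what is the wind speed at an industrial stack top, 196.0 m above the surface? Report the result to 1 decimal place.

9.4 m/s

First find α: α = ln(V₂/V₁)/ln(z₂/z₁) = ln(9.02/6.32)/ln(155.0/21.0) = 0.35573/1.99890 = 0.1780
Extrapolate from 155.0 m to 196.0 m: V₃ = 9.02 × (196.0/155.0)^0.1780 = 9.02 × 1.0426 = 9.4047 m/s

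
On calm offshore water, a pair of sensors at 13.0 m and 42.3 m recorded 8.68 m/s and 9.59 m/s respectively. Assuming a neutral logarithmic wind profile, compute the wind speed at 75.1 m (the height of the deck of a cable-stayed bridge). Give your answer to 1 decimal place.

Log law: V ∝ ln(z/z₀). From the pair, with r = V₁/V₂ = 0.90511,
ln z₀ = (ln z₁ − r·ln z₂)/(1 − r) = (2.5649 − 0.90511×3.7448)/0.09489 = -8.6889 → z₀ = 0.0001684 m
V₃ = V₁ · ln(z₃/z₀)/ln(z₁/z₀) = 8.68 × 13.0077/11.2538 = 10.0327 m/s

10.0 m/s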